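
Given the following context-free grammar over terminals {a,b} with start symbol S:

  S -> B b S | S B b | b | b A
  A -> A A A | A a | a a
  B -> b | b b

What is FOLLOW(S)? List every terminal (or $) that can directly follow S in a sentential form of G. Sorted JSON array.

Compute FIRST by fixpoint:
iter 1:
  A via A→a a: +{a}
  B via B→b: +{b}
  S via S→B b S: +{b}
  S: {b}  A: {a}  B: {b}
iter 2: done
  S: {b}  A: {a}  B: {b}

FOLLOW iteration:
initialize: $ ∈ FOLLOW(S)
round 1:
  A→A A A: FOLLOW(A) ⊇ FIRST(A) = {a}; new: +{a}
  S→B b S: FOLLOW(B) ⊇ FIRST(b) = {b}; new: +{b}
  S→S B b: FOLLOW(S) ⊇ FIRST(B) = {b}; new: +{b}
  S→b A: FOLLOW(A) ⊇ FOLLOW(S) ⊇ {$,b}; new: +{$,b}
  FOLLOW(S)={$,b}  FOLLOW(A)={$,a,b}  FOLLOW(B)={b}
round 2: (stable)
  FOLLOW(S)={$,b}  FOLLOW(A)={$,a,b}  FOLLOW(B)={b}

FOLLOW(S) = ["$", "b"]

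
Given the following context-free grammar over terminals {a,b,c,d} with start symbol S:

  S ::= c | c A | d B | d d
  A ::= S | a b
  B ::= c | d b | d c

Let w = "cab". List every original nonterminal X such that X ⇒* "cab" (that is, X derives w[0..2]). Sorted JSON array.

CNF form of G:
  S -> T2 A | T3 B | T3 T3 | c
  A -> T0 T1 | T2 A | T3 B | T3 T3 | c
  B -> T3 T1 | T3 T2 | c
  T0 -> a
  T1 -> b
  T2 -> c
  T3 -> d

Fill CYK table bottom-up — only the sub-triangle for w[0..2]:
  [0..0]={A,B,S,T2}  "c"  orig:{A,B,S}
  [1..1]={T0}  "a"  orig:{}
  [2..2]={T1}  "b"  orig:{}
  [0..1]=∅  "ca"
  [1..2]={A}  "ab"
  [0..2]={A,S}  "cab"

Original NTs in T[0,2] deriving "cab": ["A", "S"]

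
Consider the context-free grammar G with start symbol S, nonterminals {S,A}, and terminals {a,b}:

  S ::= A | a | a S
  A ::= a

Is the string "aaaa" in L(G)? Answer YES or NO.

CNF form of G:
  S -> T0 S | a
  A -> a
  T0 -> a

CYK fill:
  T[0,0] 'a' = {A,S,T0}  orig:{A,S}
  T[1,1] 'a' = {A,S,T0}  orig:{A,S}
  T[2,2] 'a' = {A,S,T0}  orig:{A,S}
  T[3,3] 'a' = {A,S,T0}  orig:{A,S}
  T[0,1] 'aa' = {S}
  T[1,2] 'aa' = {S}
  T[2,3] 'aa' = {S}
  T[0,2] 'aaa' = {S}
  T[1,3] 'aaa' = {S}
  T[0,3] 'aaaa' = {S}

S ∈ T[0,3] ⇒ YES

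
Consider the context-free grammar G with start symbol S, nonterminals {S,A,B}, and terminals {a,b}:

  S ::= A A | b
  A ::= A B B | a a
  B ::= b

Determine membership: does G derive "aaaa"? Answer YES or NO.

Convert to CNF:
  S -> A A | b
  A -> A X1 | T0 T0
  B -> b
  T0 -> a
  X1 -> B B

Fill CYK table bottom-up:
  T[0,0] 'a' = {T0}  orig:{}
  T[1,1] 'a' = {T0}  orig:{}
  T[2,2] 'a' = {T0}  orig:{}
  T[3,3] 'a' = {T0}  orig:{}
  T[0,1] 'aa' = {A}
  T[1,2] 'aa' = {A}
  T[2,3] 'aa' = {A}
  T[0,2] 'aaa' = ∅
  T[1,3] 'aaa' = ∅
  T[0,3] 'aaaa' = {S}

S ∈ T[0,3] ⇒ YES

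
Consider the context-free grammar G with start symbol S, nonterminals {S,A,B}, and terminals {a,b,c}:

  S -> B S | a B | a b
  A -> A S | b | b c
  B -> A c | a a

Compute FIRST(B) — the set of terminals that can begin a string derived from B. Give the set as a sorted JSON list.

FIRST iteration:
round 1:
  A via A→b: +{b}
  B via B→A c: +{b}
  B via B→a a: +{a}
  S via S→B S: +{a,b}
  FIRST[S]={a,b}  FIRST[A]={b}  FIRST[B]={a,b}
round 2: done
  FIRST[S]={a,b}  FIRST[A]={b}  FIRST[B]={a,b}

FIRST(B) = ["a", "b"]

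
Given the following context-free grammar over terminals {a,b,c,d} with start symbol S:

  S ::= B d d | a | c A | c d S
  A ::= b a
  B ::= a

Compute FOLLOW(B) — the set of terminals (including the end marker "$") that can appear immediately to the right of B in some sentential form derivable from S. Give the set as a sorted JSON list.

FIRST iteration:
iter 1:
  A via A→b a: +{b}
  B via B→a: +{a}
  S via S→B d d: +{a}
  S via S→c A: +{c}
  FIRST(S)={a,c}  FIRST(A)={b}  FIRST(B)={a}
iter 2: (stable)
  FIRST(S)={a,c}  FIRST(A)={b}  FIRST(B)={a}

FOLLOW sets:
initialize: $ ∈ FOLLOW(S)
round 1:
  S→B d d: FOLLOW(B) ⊇ FIRST(d) = {d}; new: +{d}
  S→c A: FOLLOW(A) ⊇ FOLLOW(S) ⊇ {$}; new: +{$}
  FOLLOW[S]={$}  FOLLOW[A]={$}  FOLLOW[B]={d}
round 2: (no change)
  FOLLOW[S]={$}  FOLLOW[A]={$}  FOLLOW[B]={d}

FOLLOW(B) = ["d"]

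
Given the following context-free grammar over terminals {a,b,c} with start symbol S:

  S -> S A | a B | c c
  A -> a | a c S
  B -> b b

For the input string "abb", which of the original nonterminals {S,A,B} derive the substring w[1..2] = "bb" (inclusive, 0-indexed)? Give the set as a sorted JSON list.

CNF form of G:
  S -> S A | T0 B | T1 T1
  A -> T0 X3 | a
  B -> T2 T2
  T0 -> a
  T1 -> c
  T2 -> b
  X3 -> T1 S

CYK table (by increasing span) — only the sub-triangle for w[1..2]:
  T[1,1] 'b' = {T2}  orig:{}
  T[2,2] 'b' = {T2}  orig:{}
  T[1,2] 'bb' = {B}

Original NTs in T[1,2] deriving "bb": ["B"]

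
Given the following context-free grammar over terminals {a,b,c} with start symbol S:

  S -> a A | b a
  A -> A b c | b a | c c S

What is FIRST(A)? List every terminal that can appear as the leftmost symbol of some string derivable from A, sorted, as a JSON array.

Compute FIRST by fixpoint:
[1]
  A via A→b a: +{b}
  A via A→c c S: +{c}
  S via S→a A: +{a}
  S via S→b a: +{b}
  FIRST[S]={a,b}  FIRST[A]={b,c}
[2] done
  FIRST[S]={a,b}  FIRST[A]={b,c}

FIRST(A) = ["b", "c"]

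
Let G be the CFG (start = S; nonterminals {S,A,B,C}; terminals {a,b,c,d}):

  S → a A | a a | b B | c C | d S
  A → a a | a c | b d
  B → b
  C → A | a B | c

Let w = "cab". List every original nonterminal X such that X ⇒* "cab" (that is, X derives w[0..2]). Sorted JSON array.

CNF form of G:
  S -> T0 A | T0 T0 | T1 C | T2 B | T3 S
  A -> T0 T0 | T0 T1 | T2 T3
  B -> b
  C -> T0 B | T0 T0 | T0 T1 | T2 T3 | c
  T0 -> a
  T1 -> c
  T2 -> b
  T3 -> d

CYK table (by increasing span), restricted to cells inside w[0..2]:
  T[0,0] 'c' = {C,T1}  orig:{C}
  T[1,1] 'a' = {T0}  orig:{}
  T[2,2] 'b' = {B,T2}  orig:{B}
  T[0,1] 'ca' = ∅
  T[1,2] 'ab' = {C}
  T[0,2] 'cab' = {S}

Original NTs in T[0,2] deriving "cab": ["S"]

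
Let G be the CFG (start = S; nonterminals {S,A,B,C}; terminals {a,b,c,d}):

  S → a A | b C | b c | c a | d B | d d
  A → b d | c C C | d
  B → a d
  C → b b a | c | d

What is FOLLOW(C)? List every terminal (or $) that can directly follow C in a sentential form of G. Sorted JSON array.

FIRST iteration:
iter 1:
  A via A→b d: +{b}
  A via A→c C C: +{c}
  A via A→d: +{d}
  B via B→a d: +{a}
  C via C→b b a: +{b}
  C via C→c: +{c}
  C via C→d: +{d}
  S via S→a A: +{a}
  S via S→b C: +{b}
  S via S→c a: +{c}
  S via S→d B: +{d}
  FIRST[S]={a,b,c,d}  FIRST[A]={b,c,d}  FIRST[B]={a}  FIRST[C]={b,c,d}
iter 2: — fixpoint
  FIRST[S]={a,b,c,d}  FIRST[A]={b,c,d}  FIRST[B]={a}  FIRST[C]={b,c,d}

FOLLOW iteration:
seed FOLLOW(S) with $
round 1:
  A→c C C: FOLLOW(C) ⊇ FIRST(C) = {b,c,d}; new: +{b,c,d}
  S→a A: FOLLOW(A) ⊇ FOLLOW(S) ⊇ {$}; new: +{$}
  S→b C: FOLLOW(C) ⊇ FOLLOW(S) ⊇ {$}; new: +{$}
  S→d B: FOLLOW(B) ⊇ FOLLOW(S) ⊇ {$}; new: +{$}
  FOLLOW[S]={$}  FOLLOW[A]={$}  FOLLOW[B]={$}  FOLLOW[C]={$,b,c,d}
round 2: (no change)
  FOLLOW[S]={$}  FOLLOW[A]={$}  FOLLOW[B]={$}  FOLLOW[C]={$,b,c,d}

FOLLOW(C) = ["$", "b", "c", "d"]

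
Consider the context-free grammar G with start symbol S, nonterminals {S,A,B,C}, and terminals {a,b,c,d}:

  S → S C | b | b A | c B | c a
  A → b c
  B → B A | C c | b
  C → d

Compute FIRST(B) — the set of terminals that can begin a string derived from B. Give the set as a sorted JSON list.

Compute FIRST by fixpoint:
iter 1:
  A via A→b c: +{b}
  B via B→b: +{b}
  C via C→d: +{d}
  S via S→b: +{b}
  S via S→c B: +{c}
  S: {b,c}  A: {b}  B: {b}  C: {d}
iter 2:
  B via B→C c: +{d}
  S: {b,c}  A: {b}  B: {b,d}  C: {d}
iter 3: (stable)
  S: {b,c}  A: {b}  B: {b,d}  C: {d}

FIRST(B) = ["b", "d"]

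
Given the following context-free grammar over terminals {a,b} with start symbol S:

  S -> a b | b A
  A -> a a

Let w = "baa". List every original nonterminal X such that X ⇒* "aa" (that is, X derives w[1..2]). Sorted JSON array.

Convert to CNF:
  S -> T0 T1 | T1 A
  A -> T0 T0
  T0 -> a
  T1 -> b

CYK table (by increasing span) (cells [i..j] with 1 ≤ i ≤ j ≤ 2 only):
  T[1,1] 'a' = {T0}  orig:{}
  T[2,2] 'a' = {T0}  orig:{}
  T[1,2] 'aa' = {A}

Original NTs in T[1,2] deriving "aa": ["A"]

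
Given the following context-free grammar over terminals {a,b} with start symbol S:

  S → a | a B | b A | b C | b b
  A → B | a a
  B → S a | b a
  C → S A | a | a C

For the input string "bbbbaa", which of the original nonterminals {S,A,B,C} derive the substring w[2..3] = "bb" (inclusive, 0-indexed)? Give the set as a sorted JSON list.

Convert to CNF:
  S -> T0 B | T1 A | T1 C | T1 T1 | a
  A -> S T0 | T0 T0 | T1 T0
  B -> S T0 | T1 T0
  C -> S A | T0 C | a
  T0 -> a
  T1 -> b

Fill CYK table bottom-up — only the sub-triangle for w[2..3]:
  T[2,2] 'b' = {T1}  orig:{}
  T[3,3] 'b' = {T1}  orig:{}
  T[2,3] 'bb' = {S}

Original NTs in T[2,3] deriving "bb": ["S"]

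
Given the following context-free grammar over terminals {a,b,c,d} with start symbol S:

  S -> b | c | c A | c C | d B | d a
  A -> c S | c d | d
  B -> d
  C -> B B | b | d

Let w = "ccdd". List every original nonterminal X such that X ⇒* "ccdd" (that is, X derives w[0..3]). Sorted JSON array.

CNF form of G:
  S -> T0 A | T0 C | T1 B | T1 T2 | b | c
  A -> T0 S | T0 T1 | d
  B -> d
  C -> B B | b | d
  T0 -> c
  T1 -> d
  T2 -> a

CYK table (by increasing span), restricted to cells inside w[0..3]:
  cell(0,0) c: {S,T0}  orig:{S}
  cell(1,1) c: {S,T0}  orig:{S}
  cell(2,2) d: {A,B,C,T1}  orig:{A,B,C}
  cell(3,3) d: {A,B,C,T1}  orig:{A,B,C}
  cell(0,1) cc: {A}
  cell(1,2) cd: {A,S}
  cell(2,3) dd: {C,S}
  cell(0,2) ccd: {A,S}
  cell(1,3) cdd: {A,S}
  cell(0,3) ccdd: {A,S}

Original NTs in T[0,3] deriving "ccdd": ["A", "S"]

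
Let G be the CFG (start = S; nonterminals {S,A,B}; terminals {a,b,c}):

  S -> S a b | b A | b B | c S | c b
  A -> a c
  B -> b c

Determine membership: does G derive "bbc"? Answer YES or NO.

CNF form of G:
  S -> S X3 | T1 S | T1 T2 | T2 A | T2 B
  A -> T0 T1
  B -> T2 T1
  T0 -> a
  T1 -> c
  T2 -> b
  X3 -> T0 T2

CYK fill:
  [0..0]={T2}  "b"  orig:{}
  [1..1]={T2}  "b"  orig:{}
  [2..2]={T1}  "c"  orig:{}
  [0..1]=∅  "bb"
  [1..2]={B}  "bc"
  [0..2]={S}  "bbc"

S ∈ T[0,2] ⇒ YES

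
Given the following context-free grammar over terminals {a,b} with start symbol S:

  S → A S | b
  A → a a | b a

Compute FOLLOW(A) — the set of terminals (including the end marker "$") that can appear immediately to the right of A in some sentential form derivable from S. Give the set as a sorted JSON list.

FIRST sets, iterate to fixpoint:
round 1:
  A via A→a a: +{a}
  A via A→b a: +{b}
  S via S→A S: +{a,b}
  S: {a,b}  A: {a,b}
round 2: — fixpoint
  S: {a,b}  A: {a,b}

FOLLOW sets:
FOLLOW(S) := {$}
round 1:
  S→A S: FOLLOW(A) ⊇ FIRST(S) = {a,b}; new: +{a,b}
  FOLLOW(S)={$}  FOLLOW(A)={a,b}
round 2: (stable)
  FOLLOW(S)={$}  FOLLOW(A)={a,b}

FOLLOW(A) = ["a", "b"]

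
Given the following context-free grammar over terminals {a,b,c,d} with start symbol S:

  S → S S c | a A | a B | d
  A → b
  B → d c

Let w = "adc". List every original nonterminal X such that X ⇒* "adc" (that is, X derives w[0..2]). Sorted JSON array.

Convert to CNF:
  S -> S X3 | T2 A | T2 B | d
  A -> b
  B -> T0 T1
  T0 -> d
  T1 -> c
  T2 -> a
  X3 -> S T1

CYK table (by increasing span) — only the sub-triangle for w[0..2]:
  T[0,0] 'a' = {T2}  orig:{}
  T[1,1] 'd' = {S,T0}  orig:{S}
  T[2,2] 'c' = {T1}  orig:{}
  T[0,1] 'ad' = ∅
  T[1,2] 'dc' = {B,X3}  orig:{B}
  T[0,2] 'adc' = {S}

Original NTs in T[0,2] deriving "adc": ["S"]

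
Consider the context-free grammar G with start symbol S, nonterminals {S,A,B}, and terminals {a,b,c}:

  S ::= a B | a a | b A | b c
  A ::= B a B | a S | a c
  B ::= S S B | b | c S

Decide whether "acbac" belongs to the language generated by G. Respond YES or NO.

CNF form of G:
  S -> T0 B | T0 T0 | T2 A | T2 T1
  A -> B X3 | T0 S | T0 T1
  B -> S X4 | T1 S | b
  T0 -> a
  T1 -> c
  T2 -> b
  X3 -> T0 B
  X4 -> S B

CYK fill:
  cell(0,0) a: {T0}  orig:{}
  cell(1,1) c: {T1}  orig:{}
  cell(2,2) b: {B,T2}  orig:{B}
  cell(3,3) a: {T0}  orig:{}
  cell(4,4) c: {T1}  orig:{}
  cell(0,1) ac: {A}
  cell(1,2) cb: ∅
  cell(2,3) ba: ∅
  cell(3,4) ac: {A}
  cell(0,2) acb: ∅
  cell(1,3) cba: ∅
  cell(2,4) bac: {S}
  cell(0,3) acba: ∅
  cell(1,4) cbac: {B}
  cell(0,4) acbac: {S,X3}  orig:{S}

S ∈ T[0,4] ⇒ YES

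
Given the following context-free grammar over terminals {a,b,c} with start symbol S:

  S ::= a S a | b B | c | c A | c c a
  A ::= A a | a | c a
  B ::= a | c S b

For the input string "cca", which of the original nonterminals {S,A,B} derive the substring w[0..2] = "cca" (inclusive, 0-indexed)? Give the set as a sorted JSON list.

CNF form of G:
  S -> T0 X4 | T1 A | T1 X5 | T2 B | c
  A -> A T0 | T1 T0 | a
  B -> T1 X3 | a
  T0 -> a
  T1 -> c
  T2 -> b
  X3 -> S T2
  X4 -> S T0
  X5 -> T1 T0

Fill CYK table bottom-up (cells [i..j] with 0 ≤ i ≤ j ≤ 2 only):
  [0..0]={S,T1}  "c"  orig:{S}
  [1..1]={S,T1}  "c"  orig:{S}
  [2..2]={A,B,T0}  "a"  orig:{A,B}
  [0..1]=∅  "cc"
  [1..2]={A,S,X4,X5}  "ca"  orig:{A,S}
  [0..2]={S}  "cca"

Original NTs in T[0,2] deriving "cca": ["S"]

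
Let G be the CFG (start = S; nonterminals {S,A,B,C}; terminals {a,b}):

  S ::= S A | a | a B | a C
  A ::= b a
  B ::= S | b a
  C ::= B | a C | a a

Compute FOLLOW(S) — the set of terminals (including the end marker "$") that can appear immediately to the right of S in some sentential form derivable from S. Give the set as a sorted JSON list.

Compute FIRST by fixpoint:
round 1:
  A via A→b a: +{b}
  B via B→b a: +{b}
  C via C→B: +{b}
  C via C→a C: +{a}
  S via S→a: +{a}
  S: {a}  A: {b}  B: {b}  C: {a,b}
round 2:
  B via B→S: +{a}
  S: {a}  A: {b}  B: {a,b}  C: {a,b}
round 3: — fixpoint
  S: {a}  A: {b}  B: {a,b}  C: {a,b}

FOLLOW iteration:
initialize: $ ∈ FOLLOW(S)
iter 1:
  S→S A: FOLLOW(S) ⊇ FIRST(A) = {b}; new: +{b}
  S→S A: FOLLOW(A) ⊇ FOLLOW(S) ⊇ {$,b}; new: +{$,b}
  S→a B: FOLLOW(B) ⊇ FOLLOW(S) ⊇ {$,b}; new: +{$,b}
  S→a C: FOLLOW(C) ⊇ FOLLOW(S) ⊇ {$,b}; new: +{$,b}
  FOLLOW[S]={$,b}  FOLLOW[A]={$,b}  FOLLOW[B]={$,b}  FOLLOW[C]={$,b}
iter 2: — fixpoint
  FOLLOW[S]={$,b}  FOLLOW[A]={$,b}  FOLLOW[B]={$,b}  FOLLOW[C]={$,b}

FOLLOW(S) = ["$", "b"]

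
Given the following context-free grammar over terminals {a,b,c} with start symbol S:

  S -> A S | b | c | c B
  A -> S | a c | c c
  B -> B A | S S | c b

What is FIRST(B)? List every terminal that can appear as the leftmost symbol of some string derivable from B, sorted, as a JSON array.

Compute FIRST by fixpoint:
round 1:
  A via A→a c: +{a}
  A via A→c c: +{c}
  B via B→c b: +{c}
  S via S→A S: +{a,c}
  S via S→b: +{b}
  S: {a,b,c}  A: {a,c}  B: {c}
round 2:
  A via A→S: +{b}
  B via B→S S: +{a,b}
  S: {a,b,c}  A: {a,b,c}  B: {a,b,c}
round 3: (no change)
  S: {a,b,c}  A: {a,b,c}  B: {a,b,c}

FIRST(B) = ["a", "b", "c"]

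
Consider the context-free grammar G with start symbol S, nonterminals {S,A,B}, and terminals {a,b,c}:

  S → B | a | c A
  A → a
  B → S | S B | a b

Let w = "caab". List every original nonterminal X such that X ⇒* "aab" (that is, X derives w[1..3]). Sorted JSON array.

Convert to CNF:
  S -> S B | T0 T1 | T2 A | a
  A -> a
  B -> S B | T0 T1 | T2 A | a
  T0 -> a
  T1 -> b
  T2 -> c

CYK table (by increasing span), restricted to cells inside w[1..3]:
  T[1,1] 'a' = {A,B,S,T0}  orig:{A,B,S}
  T[2,2] 'a' = {A,B,S,T0}  orig:{A,B,S}
  T[3,3] 'b' = {T1}  orig:{}
  T[1,2] 'aa' = {B,S}
  T[2,3] 'ab' = {B,S}
  T[1,3] 'aab' = {B,S}

Original NTs in T[1,3] deriving "aab": ["B", "S"]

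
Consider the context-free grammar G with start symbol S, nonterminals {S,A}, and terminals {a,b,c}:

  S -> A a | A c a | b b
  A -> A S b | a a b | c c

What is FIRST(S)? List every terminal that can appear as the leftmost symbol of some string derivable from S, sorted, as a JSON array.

FIRST sets, iterate to fixpoint:
iter 1:
  A via A→a a b: +{a}
  A via A→c c: +{c}
  S via S→A a: +{a,c}
  S via S→b b: +{b}
  FIRST[S]={a,b,c}  FIRST[A]={a,c}
iter 2: — fixpoint
  FIRST[S]={a,b,c}  FIRST[A]={a,c}

FIRST(S) = ["a", "b", "c"]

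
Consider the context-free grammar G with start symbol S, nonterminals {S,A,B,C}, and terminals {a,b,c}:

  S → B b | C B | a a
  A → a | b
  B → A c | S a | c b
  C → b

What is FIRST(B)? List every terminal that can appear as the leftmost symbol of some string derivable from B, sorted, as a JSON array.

FIRST sets, iterate to fixpoint:
[1]
  A via A→a: +{a}
  A via A→b: +{b}
  B via B→A c: +{a,b}
  B via B→c b: +{c}
  C via C→b: +{b}
  S via S→B b: +{a,b,c}
  FIRST(S)={a,b,c}  FIRST(A)={a,b}  FIRST(B)={a,b,c}  FIRST(C)={b}
[2] (stable)
  FIRST(S)={a,b,c}  FIRST(A)={a,b}  FIRST(B)={a,b,c}  FIRST(C)={b}

FIRST(B) = ["a", "b", "c"]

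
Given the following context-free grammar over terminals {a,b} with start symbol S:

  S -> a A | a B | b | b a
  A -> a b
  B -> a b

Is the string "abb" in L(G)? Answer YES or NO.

CNF form of G:
  S -> T0 A | T0 B | T1 T0 | b
  A -> T0 T1
  B -> T0 T1
  T0 -> a
  T1 -> b

Fill CYK table bottom-up:
  T[0,0] 'a' = {T0}  orig:{}
  T[1,1] 'b' = {S,T1}  orig:{S}
  T[2,2] 'b' = {S,T1}  orig:{S}
  T[0,1] 'ab' = {A,B}
  T[1,2] 'bb' = ∅
  T[0,2] 'abb' = ∅

S ∉ T[0,2] ⇒ NO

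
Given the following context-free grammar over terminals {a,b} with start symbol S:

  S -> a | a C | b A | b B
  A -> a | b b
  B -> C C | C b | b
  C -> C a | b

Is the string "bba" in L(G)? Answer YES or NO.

Convert to CNF:
  S -> T0 A | T0 B | T1 C | a
  A -> T0 T0 | a
  B -> C C | C T0 | b
  C -> C T1 | b
  T0 -> b
  T1 -> a

CYK table (by increasing span):
  T[0,0] 'b' = {B,C,T0}  orig:{B,C}
  T[1,1] 'b' = {B,C,T0}  orig:{B,C}
  T[2,2] 'a' = {A,S,T1}  orig:{A,S}
  T[0,1] 'bb' = {A,B,S}
  T[1,2] 'ba' = {C,S}
  T[0,2] 'bba' = {B}

S ∉ T[0,2] ⇒ NO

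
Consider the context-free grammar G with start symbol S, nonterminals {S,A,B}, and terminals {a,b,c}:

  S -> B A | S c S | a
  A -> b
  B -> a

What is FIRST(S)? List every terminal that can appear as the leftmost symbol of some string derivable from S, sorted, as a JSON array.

FIRST sets, iterate to fixpoint:
[1]
  A via A→b: +{b}
  B via B→a: +{a}
  S via S→B A: +{a}
  FIRST[S]={a}  FIRST[A]={b}  FIRST[B]={a}
[2] — fixpoint
  FIRST[S]={a}  FIRST[A]={b}  FIRST[B]={a}

FIRST(S) = ["a"]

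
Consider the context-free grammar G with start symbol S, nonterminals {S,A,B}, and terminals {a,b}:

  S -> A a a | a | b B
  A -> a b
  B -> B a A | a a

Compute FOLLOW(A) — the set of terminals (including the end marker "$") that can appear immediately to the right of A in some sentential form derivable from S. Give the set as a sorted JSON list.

FIRST iteration:
round 1:
  A via A→a b: +{a}
  B via B→a a: +{a}
  S via S→A a a: +{a}
  S via S→b B: +{b}
  FIRST(S)={a,b}  FIRST(A)={a}  FIRST(B)={a}
round 2: (stable)
  FIRST(S)={a,b}  FIRST(A)={a}  FIRST(B)={a}

FOLLOW iteration:
FOLLOW(S) := {$}
pass 1:
  B→B a A: FOLLOW(B) ⊇ FIRST(a) = {a}; new: +{a}
  B→B a A: FOLLOW(A) ⊇ FOLLOW(B) ⊇ {a}; new: +{a}
  S→b B: FOLLOW(B) ⊇ FOLLOW(S) ⊇ {$}; new: +{$}
  FOLLOW(S)={$}  FOLLOW(A)={a}  FOLLOW(B)={$,a}
pass 2:
  B→B a A: FOLLOW(A) ⊇ FOLLOW(B) ⊇ {$,a}; new: +{$}
  FOLLOW(S)={$}  FOLLOW(A)={$,a}  FOLLOW(B)={$,a}
pass 3: (stable)
  FOLLOW(S)={$}  FOLLOW(A)={$,a}  FOLLOW(B)={$,a}

FOLLOW(A) = ["$", "a"]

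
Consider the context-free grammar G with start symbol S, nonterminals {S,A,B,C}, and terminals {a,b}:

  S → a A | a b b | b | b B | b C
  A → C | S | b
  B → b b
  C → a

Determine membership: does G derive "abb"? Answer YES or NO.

CNF form of G:
  S -> T0 A | T0 X3 | T1 B | T1 C | b
  A -> T0 A | T0 X2 | T1 B | T1 C | a | b
  B -> T1 T1
  C -> a
  T0 -> a
  T1 -> b
  X2 -> T1 T1
  X3 -> T1 T1

CYK table (by increasing span):
  T[0,0] 'a' = {A,C,T0}  orig:{A,C}
  T[1,1] 'b' = {A,S,T1}  orig:{A,S}
  T[2,2] 'b' = {A,S,T1}  orig:{A,S}
  T[0,1] 'ab' = {A,S}
  T[1,2] 'bb' = {B,X2,X3}  orig:{B}
  T[0,2] 'abb' = {A,S}

S ∈ T[0,2] ⇒ YES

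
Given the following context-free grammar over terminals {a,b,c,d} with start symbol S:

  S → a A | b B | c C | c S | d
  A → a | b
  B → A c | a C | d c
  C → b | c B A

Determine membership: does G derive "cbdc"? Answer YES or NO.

CNF form of G:
  S -> T0 C | T0 S | T1 A | T3 B | d
  A -> a | b
  B -> A T0 | T1 C | T2 T0
  C -> T0 X4 | b
  T0 -> c
  T1 -> a
  T2 -> d
  T3 -> b
  X4 -> B A

CYK fill:
  T[0,0] 'c' = {T0}  orig:{}
  T[1,1] 'b' = {A,C,T3}  orig:{A,C}
  T[2,2] 'd' = {S,T2}  orig:{S}
  T[3,3] 'c' = {T0}  orig:{}
  T[0,1] 'cb' = {S}
  T[1,2] 'bd' = ∅
  T[2,3] 'dc' = {B}
  T[0,2] 'cbd' = ∅
  T[1,3] 'bdc' = {S}
  T[0,3] 'cbdc' = {S}

S ∈ T[0,3] ⇒ YES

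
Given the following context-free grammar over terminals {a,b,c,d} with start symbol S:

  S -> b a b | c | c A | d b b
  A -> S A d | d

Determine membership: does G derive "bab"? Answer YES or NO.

CNF form of G:
  S -> T0 X6 | T1 X5 | T3 A | c
  A -> S X4 | d
  T0 -> d
  T1 -> b
  T2 -> a
  T3 -> c
  X4 -> A T0
  X5 -> T2 T1
  X6 -> T1 T1

CYK fill:
  [0..0]={T1}  "b"  orig:{}
  [1..1]={T2}  "a"  orig:{}
  [2..2]={T1}  "b"  orig:{}
  [0..1]=∅  "ba"
  [1..2]={X5}  "ab"  orig:{}
  [0..2]={S}  "bab"

S ∈ T[0,2] ⇒ YES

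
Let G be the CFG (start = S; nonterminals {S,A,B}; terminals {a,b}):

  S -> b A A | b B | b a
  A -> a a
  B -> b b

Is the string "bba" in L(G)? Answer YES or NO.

Convert to CNF:
  S -> T1 B | T1 T0 | T1 X2
  A -> T0 T0
  B -> T1 T1
  T0 -> a
  T1 -> b
  X2 -> A A

Fill CYK table bottom-up:
  cell(0,0) b: {T1}  orig:{}
  cell(1,1) b: {T1}  orig:{}
  cell(2,2) a: {T0}  orig:{}
  cell(0,1) bb: {B}
  cell(1,2) ba: {S}
  cell(0,2) bba: ∅

S ∉ T[0,2] ⇒ NO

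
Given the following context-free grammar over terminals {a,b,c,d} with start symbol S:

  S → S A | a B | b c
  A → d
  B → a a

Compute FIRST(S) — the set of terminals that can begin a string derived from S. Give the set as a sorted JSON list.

Compute FIRST by fixpoint:
iter 1:
  A via A→d: +{d}
  B via B→a a: +{a}
  S via S→a B: +{a}
  S via S→b c: +{b}
  FIRST(S)={a,b}  FIRST(A)={d}  FIRST(B)={a}
iter 2: done
  FIRST(S)={a,b}  FIRST(A)={d}  FIRST(B)={a}

FIRST(S) = ["a", "b"]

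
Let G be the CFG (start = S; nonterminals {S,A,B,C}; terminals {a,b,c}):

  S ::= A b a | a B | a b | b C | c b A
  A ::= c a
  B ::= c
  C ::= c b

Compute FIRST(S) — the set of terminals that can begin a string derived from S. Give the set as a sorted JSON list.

FIRST sets, iterate to fixpoint:
[1]
  A via A→c a: +{c}
  B via B→c: +{c}
  C via C→c b: +{c}
  S via S→A b a: +{c}
  S via S→a B: +{a}
  S via S→b C: +{b}
  FIRST[S]={a,b,c}  FIRST[A]={c}  FIRST[B]={c}  FIRST[C]={c}
[2] — fixpoint
  FIRST[S]={a,b,c}  FIRST[A]={c}  FIRST[B]={c}  FIRST[C]={c}

FIRST(S) = ["a", "b", "c"]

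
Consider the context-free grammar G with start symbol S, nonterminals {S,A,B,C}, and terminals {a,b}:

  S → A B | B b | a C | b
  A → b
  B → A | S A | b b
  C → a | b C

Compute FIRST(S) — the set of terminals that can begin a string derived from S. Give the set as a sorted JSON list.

FIRST iteration:
pass 1:
  A via A→b: +{b}
  B via B→A: +{b}
  C via C→a: +{a}
  C via C→b C: +{b}
  S via S→A B: +{b}
  S via S→a C: +{a}
  FIRST[S]={a,b}  FIRST[A]={b}  FIRST[B]={b}  FIRST[C]={a,b}
pass 2:
  B via B→S A: +{a}
  FIRST[S]={a,b}  FIRST[A]={b}  FIRST[B]={a,b}  FIRST[C]={a,b}
pass 3: (stable)
  FIRST[S]={a,b}  FIRST[A]={b}  FIRST[B]={a,b}  FIRST[C]={a,b}

FIRST(S) = ["a", "b"]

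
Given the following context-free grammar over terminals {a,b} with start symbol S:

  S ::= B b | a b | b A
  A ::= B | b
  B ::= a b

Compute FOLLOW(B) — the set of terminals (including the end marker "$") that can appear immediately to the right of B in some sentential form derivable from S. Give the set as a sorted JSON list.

Compute FIRST by fixpoint:
[1]
  A via A→b: +{b}
  B via B→a b: +{a}
  S via S→B b: +{a}
  S via S→b A: +{b}
  FIRST(S)={a,b}  FIRST(A)={b}  FIRST(B)={a}
[2]
  A via A→B: +{a}
  FIRST(S)={a,b}  FIRST(A)={a,b}  FIRST(B)={a}
[3] (no change)
  FIRST(S)={a,b}  FIRST(A)={a,b}  FIRST(B)={a}

Compute FOLLOW by fixpoint:
initialize: $ ∈ FOLLOW(S)
pass 1:
  S→B b: FOLLOW(B) ⊇ FIRST(b) = {b}; new: +{b}
  S→b A: FOLLOW(A) ⊇ FOLLOW(S) ⊇ {$}; new: +{$}
  FOLLOW[S]={$}  FOLLOW[A]={$}  FOLLOW[B]={b}
pass 2:
  A→B: FOLLOW(B) ⊇ FOLLOW(A) ⊇ {$}; new: +{$}
  FOLLOW[S]={$}  FOLLOW[A]={$}  FOLLOW[B]={$,b}
pass 3: (stable)
  FOLLOW[S]={$}  FOLLOW[A]={$}  FOLLOW[B]={$,b}

FOLLOW(B) = ["$", "b"]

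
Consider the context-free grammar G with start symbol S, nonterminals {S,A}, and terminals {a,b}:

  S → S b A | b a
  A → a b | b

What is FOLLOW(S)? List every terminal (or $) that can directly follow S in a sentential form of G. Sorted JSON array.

FIRST iteration:
iter 1:
  A via A→a b: +{a}
  A via A→b: +{b}
  S via S→b a: +{b}
  S: {b}  A: {a,b}
iter 2: (stable)
  S: {b}  A: {a,b}

FOLLOW sets:
seed FOLLOW(S) with $
pass 1:
  S→S b A: FOLLOW(S) ⊇ FIRST(b) = {b}; new: +{b}
  S→S b A: FOLLOW(A) ⊇ FOLLOW(S) ⊇ {$,b}; new: +{$,b}
  FOLLOW[S]={$,b}  FOLLOW[A]={$,b}
pass 2: done
  FOLLOW[S]={$,b}  FOLLOW[A]={$,b}

FOLLOW(S) = ["$", "b"]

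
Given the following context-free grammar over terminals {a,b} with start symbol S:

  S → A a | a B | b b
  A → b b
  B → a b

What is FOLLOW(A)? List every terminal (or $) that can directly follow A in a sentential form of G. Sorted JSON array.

FIRST iteration:
iter 1:
  A via A→b b: +{b}
  B via B→a b: +{a}
  S via S→A a: +{b}
  S via S→a B: +{a}
  FIRST[S]={a,b}  FIRST[A]={b}  FIRST[B]={a}
iter 2: (no change)
  FIRST[S]={a,b}  FIRST[A]={b}  FIRST[B]={a}

FOLLOW iteration:
FOLLOW(S) := {$}
iter 1:
  S→A a: FOLLOW(A) ⊇ FIRST(a) = {a}; new: +{a}
  S→a B: FOLLOW(B) ⊇ FOLLOW(S) ⊇ {$}; new: +{$}
  S: {$}  A: {a}  B: {$}
iter 2: done
  S: {$}  A: {a}  B: {$}

FOLLOW(A) = ["a"]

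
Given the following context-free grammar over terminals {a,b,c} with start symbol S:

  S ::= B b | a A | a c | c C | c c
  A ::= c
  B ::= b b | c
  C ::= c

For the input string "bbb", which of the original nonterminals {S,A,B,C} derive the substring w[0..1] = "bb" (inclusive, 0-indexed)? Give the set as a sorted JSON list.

CNF form of G:
  S -> B T0 | T1 A | T1 T2 | T2 C | T2 T2
  A -> c
  B -> T0 T0 | c
  C -> c
  T0 -> b
  T1 -> a
  T2 -> c

CYK fill, restricted to cells inside w[0..1]:
  T[0,0] 'b' = {T0}  orig:{}
  T[1,1] 'b' = {T0}  orig:{}
  T[0,1] 'bb' = {B}

Original NTs in T[0,1] deriving "bb": ["B"]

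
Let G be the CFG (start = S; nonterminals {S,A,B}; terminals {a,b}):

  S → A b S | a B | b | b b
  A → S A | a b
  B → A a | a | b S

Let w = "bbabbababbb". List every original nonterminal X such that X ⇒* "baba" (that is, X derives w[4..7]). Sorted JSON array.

Convert to CNF:
  S -> A X2 | T0 B | T1 T1 | b
  A -> S A | T0 T1
  B -> A T0 | T1 S | a
  T0 -> a
  T1 -> b
  X2 -> T1 S

CYK table (by increasing span) — only the sub-triangle for w[4..7]:
  cell(4,4) b: {S,T1}  orig:{S}
  cell(5,5) a: {B,T0}  orig:{B}
  cell(6,6) b: {S,T1}  orig:{S}
  cell(7,7) a: {B,T0}  orig:{B}
  cell(4,5) ba: ∅
  cell(5,6) ab: {A}
  cell(6,7) ba: ∅
  cell(4,6) bab: {A}
  cell(5,7) aba: {B}
  cell(4,7) baba: {B}

Original NTs in T[4,7] deriving "baba": ["B"]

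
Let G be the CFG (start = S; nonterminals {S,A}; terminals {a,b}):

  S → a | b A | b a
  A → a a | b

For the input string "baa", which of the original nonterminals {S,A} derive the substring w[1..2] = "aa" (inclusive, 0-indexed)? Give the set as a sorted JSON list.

Convert to CNF:
  S -> T1 A | T1 T0 | a
  A -> T0 T0 | b
  T0 -> a
  T1 -> b

CYK fill, restricted to cells inside w[1..2]:
  [1..1]={S,T0}  "a"  orig:{S}
  [2..2]={S,T0}  "a"  orig:{S}
  [1..2]={A}  "aa"

Original NTs in T[1,2] deriving "aa": ["A"]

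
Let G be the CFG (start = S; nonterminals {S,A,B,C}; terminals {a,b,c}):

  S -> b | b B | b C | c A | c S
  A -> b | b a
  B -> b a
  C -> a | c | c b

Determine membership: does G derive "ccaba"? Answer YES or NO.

CNF form of G:
  S -> T0 B | T0 C | T2 A | T2 S | b
  A -> T0 T1 | b
  B -> T0 T1
  C -> T2 T0 | a | c
  T0 -> b
  T1 -> a
  T2 -> c

CYK fill:
  [0..0]={C,T2}  "c"  orig:{C}
  [1..1]={C,T2}  "c"  orig:{C}
  [2..2]={C,T1}  "a"  orig:{C}
  [3..3]={A,S,T0}  "b"  orig:{A,S}
  [4..4]={C,T1}  "a"  orig:{C}
  [0..1]=∅  "cc"
  [1..2]=∅  "ca"
  [2..3]=∅  "ab"
  [3..4]={A,B,S}  "ba"
  [0..2]=∅  "cca"
  [1..3]=∅  "cab"
  [2..4]=∅  "aba"
  [0..3]=∅  "ccab"
  [1..4]=∅  "caba"
  [0..4]=∅  "ccaba"

S ∉ T[0,4] ⇒ NO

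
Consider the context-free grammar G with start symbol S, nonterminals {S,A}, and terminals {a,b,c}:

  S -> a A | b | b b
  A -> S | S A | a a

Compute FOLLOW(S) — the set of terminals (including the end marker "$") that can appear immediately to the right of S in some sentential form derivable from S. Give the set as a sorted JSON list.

FIRST iteration:
iter 1:
  A via A→a a: +{a}
  S via S→a A: +{a}
  S via S→b: +{b}
  S: {a,b}  A: {a}
iter 2:
  A via A→S: +{b}
  S: {a,b}  A: {a,b}
iter 3: — fixpoint
  S: {a,b}  A: {a,b}

Compute FOLLOW by fixpoint:
FOLLOW(S) := {$}
iter 1:
  A→S A: FOLLOW(S) ⊇ FIRST(A) = {a,b}; new: +{a,b}
  S→a A: FOLLOW(A) ⊇ FOLLOW(S) ⊇ {$,a,b}; new: +{$,a,b}
  FOLLOW(S)={$,a,b}  FOLLOW(A)={$,a,b}
iter 2: (stable)
  FOLLOW(S)={$,a,b}  FOLLOW(A)={$,a,b}

FOLLOW(S) = ["$", "a", "b"]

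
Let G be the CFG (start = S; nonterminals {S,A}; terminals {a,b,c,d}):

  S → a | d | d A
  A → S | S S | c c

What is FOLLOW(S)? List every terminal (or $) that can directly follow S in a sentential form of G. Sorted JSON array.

FIRST iteration:
iter 1:
  A via A→c c: +{c}
  S via S→a: +{a}
  S via S→d: +{d}
  FIRST[S]={a,d}  FIRST[A]={c}
iter 2:
  A via A→S: +{a,d}
  FIRST[S]={a,d}  FIRST[A]={a,c,d}
iter 3: (no change)
  FIRST[S]={a,d}  FIRST[A]={a,c,d}

FOLLOW iteration:
seed FOLLOW(S) with $
round 1:
  A→S S: FOLLOW(S) ⊇ FIRST(S) = {a,d}; new: +{a,d}
  S→d A: FOLLOW(A) ⊇ FOLLOW(S) ⊇ {$,a,d}; new: +{$,a,d}
  S: {$,a,d}  A: {$,a,d}
round 2: — fixpoint
  S: {$,a,d}  A: {$,a,d}

FOLLOW(S) = ["$", "a", "d"]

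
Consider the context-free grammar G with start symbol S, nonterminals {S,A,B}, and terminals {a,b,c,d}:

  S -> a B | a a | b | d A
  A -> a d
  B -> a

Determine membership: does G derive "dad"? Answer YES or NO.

Convert to CNF:
  S -> T0 B | T0 T0 | T1 A | b
  A -> T0 T1
  B -> a
  T0 -> a
  T1 -> d

Fill CYK table bottom-up:
  T[0,0] 'd' = {T1}  orig:{}
  T[1,1] 'a' = {B,T0}  orig:{B}
  T[2,2] 'd' = {T1}  orig:{}
  T[0,1] 'da' = ∅
  T[1,2] 'ad' = {A}
  T[0,2] 'dad' = {S}

S ∈ T[0,2] ⇒ YES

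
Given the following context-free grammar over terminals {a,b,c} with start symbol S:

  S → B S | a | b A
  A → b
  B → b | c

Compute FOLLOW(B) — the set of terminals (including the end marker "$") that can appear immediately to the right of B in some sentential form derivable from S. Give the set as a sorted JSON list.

Compute FIRST by fixpoint:
[1]
  A via A→b: +{b}
  B via B→b: +{b}
  B via B→c: +{c}
  S via S→B S: +{b,c}
  S via S→a: +{a}
  FIRST[S]={a,b,c}  FIRST[A]={b}  FIRST[B]={b,c}
[2] (no change)
  FIRST[S]={a,b,c}  FIRST[A]={b}  FIRST[B]={b,c}

FOLLOW sets:
FOLLOW(S) := {$}
pass 1:
  S→B S: FOLLOW(B) ⊇ FIRST(S) = {a,b,c}; new: +{a,b,c}
  S→b A: FOLLOW(A) ⊇ FOLLOW(S) ⊇ {$}; new: +{$}
  FOLLOW[S]={$}  FOLLOW[A]={$}  FOLLOW[B]={a,b,c}
pass 2: done
  FOLLOW[S]={$}  FOLLOW[A]={$}  FOLLOW[B]={a,b,c}

FOLLOW(B) = ["a", "b", "c"]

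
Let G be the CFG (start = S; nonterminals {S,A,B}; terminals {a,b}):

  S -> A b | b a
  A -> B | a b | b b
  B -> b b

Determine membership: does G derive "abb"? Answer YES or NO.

Convert to CNF:
  S -> A T1 | T1 T0
  A -> T0 T1 | T1 T1
  B -> T1 T1
  T0 -> a
  T1 -> b

CYK table (by increasing span):
  T[0,0] 'a' = {T0}  orig:{}
  T[1,1] 'b' = {T1}  orig:{}
  T[2,2] 'b' = {T1}  orig:{}
  T[0,1] 'ab' = {A}
  T[1,2] 'bb' = {A,B}
  T[0,2] 'abb' = {S}

S ∈ T[0,2] ⇒ YES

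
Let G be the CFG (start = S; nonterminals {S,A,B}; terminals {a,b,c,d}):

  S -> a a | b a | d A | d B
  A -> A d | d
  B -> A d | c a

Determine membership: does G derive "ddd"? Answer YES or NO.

CNF form of G:
  S -> T0 A | T0 B | T2 T2 | T3 T2
  A -> A T0 | d
  B -> A T0 | T1 T2
  T0 -> d
  T1 -> c
  T2 -> a
  T3 -> b

CYK table (by increasing span):
  T[0,0] 'd' = {A,T0}  orig:{A}
  T[1,1] 'd' = {A,T0}  orig:{A}
  T[2,2] 'd' = {A,T0}  orig:{A}
  T[0,1] 'dd' = {A,B,S}
  T[1,2] 'dd' = {A,B,S}
  T[0,2] 'ddd' = {A,B,S}

S ∈ T[0,2] ⇒ YES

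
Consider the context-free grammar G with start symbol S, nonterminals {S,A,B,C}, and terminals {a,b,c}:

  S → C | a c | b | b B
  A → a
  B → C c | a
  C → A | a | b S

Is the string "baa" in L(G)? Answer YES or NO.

Convert to CNF:
  S -> T1 B | T1 S | T2 T0 | a | b
  A -> a
  B -> C T0 | a
  C -> T1 S | a
  T0 -> c
  T1 -> b
  T2 -> a

CYK table (by increasing span):
  cell(0,0) b: {S,T1}  orig:{S}
  cell(1,1) a: {A,B,C,S,T2}  orig:{A,B,C,S}
  cell(2,2) a: {A,B,C,S,T2}  orig:{A,B,C,S}
  cell(0,1) ba: {C,S}
  cell(1,2) aa: ∅
  cell(0,2) baa: ∅

S ∉ T[0,2] ⇒ NO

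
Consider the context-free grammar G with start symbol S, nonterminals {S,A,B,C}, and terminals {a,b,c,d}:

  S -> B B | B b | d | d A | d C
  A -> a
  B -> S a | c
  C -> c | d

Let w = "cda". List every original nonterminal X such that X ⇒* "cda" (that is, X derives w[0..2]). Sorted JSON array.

Convert to CNF:
  S -> B B | B T1 | T2 A | T2 C | d
  A -> a
  B -> S T0 | c
  C -> c | d
  T0 -> a
  T1 -> b
  T2 -> d

CYK table (by increasing span) (cells [i..j] with 0 ≤ i ≤ j ≤ 2 only):
  T[0,0] 'c' = {B,C}
  T[1,1] 'd' = {C,S,T2}  orig:{C,S}
  T[2,2] 'a' = {A,T0}  orig:{A}
  T[0,1] 'cd' = ∅
  T[1,2] 'da' = {B,S}
  T[0,2] 'cda' = {S}

Original NTs in T[0,2] deriving "cda": ["S"]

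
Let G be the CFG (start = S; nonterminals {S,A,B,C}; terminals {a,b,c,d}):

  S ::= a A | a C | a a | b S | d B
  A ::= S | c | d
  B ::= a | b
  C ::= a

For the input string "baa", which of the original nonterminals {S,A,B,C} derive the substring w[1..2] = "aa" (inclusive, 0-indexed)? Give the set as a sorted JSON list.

CNF form of G:
  S -> T0 A | T0 C | T0 T0 | T1 S | T2 B
  A -> T0 A | T0 C | T0 T0 | T1 S | T2 B | c | d
  B -> a | b
  C -> a
  T0 -> a
  T1 -> b
  T2 -> d

Fill CYK table bottom-up — only the sub-triangle for w[1..2]:
  cell(1,1) a: {B,C,T0}  orig:{B,C}
  cell(2,2) a: {B,C,T0}  orig:{B,C}
  cell(1,2) aa: {A,S}

Original NTs in T[1,2] deriving "aa": ["A", "S"]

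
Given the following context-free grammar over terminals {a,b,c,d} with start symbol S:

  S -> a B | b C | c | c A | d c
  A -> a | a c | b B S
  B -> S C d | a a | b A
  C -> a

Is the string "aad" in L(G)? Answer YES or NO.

CNF form of G:
  S -> T0 B | T1 A | T2 C | T3 T1 | c
  A -> T0 T1 | T2 X4 | a
  B -> S X5 | T0 T0 | T2 A
  C -> a
  T0 -> a
  T1 -> c
  T2 -> b
  T3 -> d
  X4 -> B S
  X5 -> C T3

Fill CYK table bottom-up:
  T[0,0] 'a' = {A,C,T0}  orig:{A,C}
  T[1,1] 'a' = {A,C,T0}  orig:{A,C}
  T[2,2] 'd' = {T3}  orig:{}
  T[0,1] 'aa' = {B}
  T[1,2] 'ad' = {X5}  orig:{}
  T[0,2] 'aad' = ∅

S ∉ T[0,2] ⇒ NO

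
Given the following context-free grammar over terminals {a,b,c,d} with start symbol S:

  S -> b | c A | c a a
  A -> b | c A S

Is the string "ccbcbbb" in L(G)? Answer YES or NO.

Convert to CNF:
  S -> T0 A | T0 X3 | b
  A -> T0 X2 | b
  T0 -> c
  T1 -> a
  X2 -> A S
  X3 -> T1 T1

CYK table (by increasing span):
  T[0,0] 'c' = {T0}  orig:{}
  T[1,1] 'c' = {T0}  orig:{}
  T[2,2] 'b' = {A,S}
  T[3,3] 'c' = {T0}  orig:{}
  T[4,4] 'b' = {A,S}
  T[5,5] 'b' = {A,S}
  T[6,6] 'b' = {A,S}
  T[0,1] 'cc' = ∅
  T[1,2] 'cb' = {S}
  T[2,3] 'bc' = ∅
  T[3,4] 'cb' = {S}
  T[4,5] 'bb' = {X2}  orig:{}
  T[5,6] 'bb' = {X2}  orig:{}
  T[0,2] 'ccb' = ∅
  T[1,3] 'cbc' = ∅
  T[2,4] 'bcb' = {X2}  orig:{}
  T[3,5] 'cbb' = {A}
  T[4,6] 'bbb' = ∅
  T[0,3] 'ccbc' = ∅
  T[1,4] 'cbcb' = {A}
  T[2,5] 'bcbb' = ∅
  T[3,6] 'cbbb' = {X2}  orig:{}
  T[0,4] 'ccbcb' = {S}
  T[1,5] 'cbcbb' = {X2}  orig:{}
  T[2,6] 'bcbbb' = ∅
  T[0,5] 'ccbcbb' = {A}
  T[1,6] 'cbcbbb' = ∅
  T[0,6] 'ccbcbbb' = {X2}  orig:{}

S ∉ T[0,6] ⇒ NO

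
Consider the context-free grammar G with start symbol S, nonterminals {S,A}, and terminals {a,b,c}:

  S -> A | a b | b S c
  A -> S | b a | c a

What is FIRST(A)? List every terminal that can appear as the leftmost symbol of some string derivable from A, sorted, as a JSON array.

Compute FIRST by fixpoint:
pass 1:
  A via A→b a: +{b}
  A via A→c a: +{c}
  S via S→A: +{b,c}
  S via S→a b: +{a}
  FIRST(S)={a,b,c}  FIRST(A)={b,c}
pass 2:
  A via A→S: +{a}
  FIRST(S)={a,b,c}  FIRST(A)={a,b,c}
pass 3: done
  FIRST(S)={a,b,c}  FIRST(A)={a,b,c}

FIRST(A) = ["a", "b", "c"]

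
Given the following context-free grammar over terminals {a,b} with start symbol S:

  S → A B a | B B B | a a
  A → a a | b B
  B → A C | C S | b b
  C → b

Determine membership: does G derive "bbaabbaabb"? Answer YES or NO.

Convert to CNF:
  S -> A X2 | B X3 | T0 T0
  A -> T0 T0 | T1 B
  B -> A C | C S | T1 T1
  C -> b
  T0 -> a
  T1 -> b
  X2 -> B T0
  X3 -> B B

Fill CYK table bottom-up:
  [0..0]={C,T1}  "b"  orig:{C}
  [1..1]={C,T1}  "b"  orig:{C}
  [2..2]={T0}  "a"  orig:{}
  [3..3]={T0}  "a"  orig:{}
  [4..4]={C,T1}  "b"  orig:{C}
  [5..5]={C,T1}  "b"  orig:{C}
  [6..6]={T0}  "a"  orig:{}
  [7..7]={T0}  "a"  orig:{}
  [8..8]={C,T1}  "b"  orig:{C}
  [9..9]={C,T1}  "b"  orig:{C}
  [0..1]={B}  "bb"
  [1..2]=∅  "ba"
  [2..3]={A,S}  "aa"
  [3..4]=∅  "ab"
  [4..5]={B}  "bb"
  [5..6]=∅  "ba"
  [6..7]={A,S}  "aa"
  [7..8]=∅  "ab"
  [8..9]={B}  "bb"
  [0..2]={X2}  "bba"  orig:{}
  [1..3]={B}  "baa"
  [2..4]={B}  "aab"
  [3..5]=∅  "abb"
  [4..6]={X2}  "bba"  orig:{}
  [5..7]={B}  "baa"
  [6..8]={B}  "aab"
  [7..9]=∅  "abb"
  [0..3]={A}  "bbaa"
  [1..4]={A}  "baab"
  [2..5]=∅  "aabb"
  [3..6]=∅  "abba"
  [4..7]={A}  "bbaa"
  [5..8]={A}  "baab"
  [6..9]=∅  "aabb"
  [0..4]={B,X3}  "bbaab"  orig:{B}
  [1..5]={B,X3}  "baabb"  orig:{B}
  [2..6]={S}  "aabba"
  [3..7]=∅  "abbaa"
  [4..8]={B,X3}  "bbaab"  orig:{B}
  [5..9]={B,X3}  "baabb"  orig:{B}
  [0..5]={A}  "bbaabb"
  [1..6]={B,X2}  "baabba"  orig:{B}
  [2..7]={X3}  "aabbaa"  orig:{}
  [3..8]=∅  "abbaab"
  [4..9]={A}  "bbaabb"
  [0..6]={A,S}  "bbaabba"
  [1..7]={X2}  "baabbaa"  orig:{}
  [2..8]=∅  "aabbaab"
  [3..9]=∅  "abbaabb"
  [0..7]={S,X3}  "bbaabbaa"  orig:{S}
  [1..8]={S,X3}  "baabbaab"  orig:{S}
  [2..9]={S,X3}  "aabbaabb"  orig:{S}
  [0..8]={B}  "bbaabbaab"
  [1..9]={B}  "baabbaabb"
  [0..9]={A,S,X3}  "bbaabbaabb"  orig:{A,S}

S ∈ T[0,9] ⇒ YES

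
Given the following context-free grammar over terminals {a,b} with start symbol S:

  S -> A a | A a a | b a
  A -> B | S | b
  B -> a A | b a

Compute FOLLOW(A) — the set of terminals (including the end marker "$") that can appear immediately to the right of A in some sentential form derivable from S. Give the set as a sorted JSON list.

FIRST sets, iterate to fixpoint:
round 1:
  A via A→b: +{b}
  B via B→a A: +{a}
  B via B→b a: +{b}
  S via S→A a: +{b}
  FIRST(S)={b}  FIRST(A)={b}  FIRST(B)={a,b}
round 2:
  A via A→B: +{a}
  S via S→A a: +{a}
  FIRST(S)={a,b}  FIRST(A)={a,b}  FIRST(B)={a,b}
round 3: (no change)
  FIRST(S)={a,b}  FIRST(A)={a,b}  FIRST(B)={a,b}

Compute FOLLOW by fixpoint:
initialize: $ ∈ FOLLOW(S)
iter 1:
  S→A a: FOLLOW(A) ⊇ FIRST(a) = {a}; new: +{a}
  S: {$}  A: {a}  B: {}
iter 2:
  A→B: FOLLOW(B) ⊇ FOLLOW(A) ⊇ {a}; new: +{a}
  A→S: FOLLOW(S) ⊇ FOLLOW(A) ⊇ {a}; new: +{a}
  S: {$,a}  A: {a}  B: {a}
iter 3: — fixpoint
  S: {$,a}  A: {a}  B: {a}

FOLLOW(A) = ["a"]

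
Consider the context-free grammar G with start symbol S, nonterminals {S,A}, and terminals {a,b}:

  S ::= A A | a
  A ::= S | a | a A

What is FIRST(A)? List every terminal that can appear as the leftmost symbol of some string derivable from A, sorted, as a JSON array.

FIRST iteration:
[1]
  A via A→a: +{a}
  S via S→A A: +{a}
  FIRST[S]={a}  FIRST[A]={a}
[2] (stable)
  FIRST[S]={a}  FIRST[A]={a}

FIRST(A) = ["a"]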